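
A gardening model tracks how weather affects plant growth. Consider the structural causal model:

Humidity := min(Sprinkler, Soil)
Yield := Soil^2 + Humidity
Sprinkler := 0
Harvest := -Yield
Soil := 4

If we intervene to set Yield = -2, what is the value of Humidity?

0

Under do(Yield=-2), the mechanism Yield := Soil^2 + Humidity is discarded; Yield is fixed at -2.
Since Humidity is not a descendant of the intervened variable, it is unaffected.
Humidity = min(Sprinkler, Soil)  [with Sprinkler=0, Soil=4]  = 0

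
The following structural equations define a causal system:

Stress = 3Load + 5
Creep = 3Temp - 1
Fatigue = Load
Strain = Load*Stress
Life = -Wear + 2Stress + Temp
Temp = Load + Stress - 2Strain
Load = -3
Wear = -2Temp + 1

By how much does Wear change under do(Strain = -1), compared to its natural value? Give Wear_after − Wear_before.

The intervention breaks the incoming arrows to Strain: Strain = Load*Stress no longer applies, and Strain = -1.
Stress = 3Load + 5  [with Load=-3]  = -4
Temp = Load + Stress - 2Strain  [with Load=-3, Stress=-4, Strain=-1]  = -5
Wear = -2Temp + 1  [with Temp=-5]  = 11
Without intervention: Stress = 3Load + 5  [with Load=-3]  = -4; Strain = Load*Stress  [with Load=-3, Stress=-4]  = 12; Temp = Load + Stress - 2Strain  [with Load=-3, Stress=-4, Strain=12]  = -31; Wear = -2Temp + 1  [with Temp=-31]  = 63.
Change = 11 − 63 = -52.

-52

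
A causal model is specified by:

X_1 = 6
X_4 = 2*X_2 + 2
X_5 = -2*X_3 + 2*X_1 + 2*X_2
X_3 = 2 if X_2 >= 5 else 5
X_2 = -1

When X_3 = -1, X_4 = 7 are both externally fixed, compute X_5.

12

Setting X_3 = -1, X_4 = 7 by intervention discards those variables' equations.
X_5 = -2*X_3 + 2*X_1 + 2*X_2  [with X_3=-1, X_1=6, X_2=-1]  = 12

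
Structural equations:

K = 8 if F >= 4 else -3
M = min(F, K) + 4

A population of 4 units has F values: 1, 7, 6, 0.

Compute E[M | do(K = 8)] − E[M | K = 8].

-3

Under do(K=8), K's equation is replaced by K=8 for every unit. Per-unit M: 5, 11, 10, 4. Mean = 7.5.
E[M|K=8] averages over only the 2 units with K=8 (F = 7, 6): M = 11, 10, mean 10.5.
Difference = 7.5 − 10.5 = -3.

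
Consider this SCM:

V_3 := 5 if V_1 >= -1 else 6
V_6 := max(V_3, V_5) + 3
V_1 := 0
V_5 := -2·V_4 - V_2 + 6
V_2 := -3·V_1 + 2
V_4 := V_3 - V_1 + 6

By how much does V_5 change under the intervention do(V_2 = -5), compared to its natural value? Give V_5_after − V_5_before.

7

do(V_2=-5) replaces the equation V_2 := -3·V_1 + 2 with the constant V_2 = -5.
V_3 = 5 if V_1 >= -1 else 6  [with V_1=0]  = 5
V_4 = V_3 - V_1 + 6  [with V_3=5, V_1=0]  = 11
V_5 = -2·V_4 - V_2 + 6  [with V_4=11, V_2=-5]  = -11
Without intervention: V_2 = -3·V_1 + 2  [with V_1=0]  = 2; V_3 = 5 if V_1 >= -1 else 6  [with V_1=0]  = 5; V_4 = V_3 - V_1 + 6  [with V_3=5, V_1=0]  = 11; V_5 = -2·V_4 - V_2 + 6  [with V_4=11, V_2=2]  = -18.
Change = -11 − (-18) = 7.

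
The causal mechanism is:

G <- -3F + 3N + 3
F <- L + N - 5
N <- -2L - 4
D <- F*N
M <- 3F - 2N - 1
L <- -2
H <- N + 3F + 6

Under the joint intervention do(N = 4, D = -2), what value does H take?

The joint intervention fixes N = 4, D = -2, removing each variable's own equation.
F = L + N - 5  [with L=-2, N=4]  = -3
H = N + 3F + 6  [with N=4, F=-3]  = 1

1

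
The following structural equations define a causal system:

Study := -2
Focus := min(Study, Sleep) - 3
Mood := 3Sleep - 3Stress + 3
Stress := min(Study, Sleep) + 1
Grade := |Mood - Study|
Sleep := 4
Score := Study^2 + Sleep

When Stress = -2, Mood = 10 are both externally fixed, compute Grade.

Under do(Stress = -2, Mood = 10), each intervened variable's structural equation is replaced by its fixed value.
Grade = |Mood - Study|  [with Mood=10, Study=-2]  = 12

12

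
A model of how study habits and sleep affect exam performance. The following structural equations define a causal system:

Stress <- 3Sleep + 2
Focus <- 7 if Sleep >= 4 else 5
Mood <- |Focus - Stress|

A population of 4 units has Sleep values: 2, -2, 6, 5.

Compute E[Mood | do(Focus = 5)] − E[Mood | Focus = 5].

3.75

Under do(Focus=5), Focus's equation is replaced by Focus=5 for every unit. Per-unit Mood: 3, 9, 15, 12. Mean = 9.75.
E[Mood|Focus=5] averages over only the 2 units with Focus=5 (Sleep = 2, -2): Mood = 3, 9, mean 6.
Difference = 9.75 − 6 = 3.75.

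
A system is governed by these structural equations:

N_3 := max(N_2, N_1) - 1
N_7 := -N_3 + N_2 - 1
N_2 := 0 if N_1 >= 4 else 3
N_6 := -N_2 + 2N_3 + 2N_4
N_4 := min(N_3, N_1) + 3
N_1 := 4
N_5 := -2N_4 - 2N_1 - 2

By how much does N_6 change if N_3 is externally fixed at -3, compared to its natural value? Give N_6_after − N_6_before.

The intervention breaks the incoming arrows to N_3: N_3 := max(N_2, N_1) - 1 no longer applies, and N_3 = -3.
N_2 = 0 if N_1 >= 4 else 3  [with N_1=4]  = 0
N_4 = min(N_3, N_1) + 3  [with N_3=-3, N_1=4]  = 0
N_6 = -N_2 + 2N_3 + 2N_4  [with N_2=0, N_3=-3, N_4=0]  = -6
Without intervention: N_2 = 0 if N_1 >= 4 else 3  [with N_1=4]  = 0; N_3 = max(N_2, N_1) - 1  [with N_2=0, N_1=4]  = 3; N_4 = min(N_3, N_1) + 3  [with N_3=3, N_1=4]  = 6; N_6 = -N_2 + 2N_3 + 2N_4  [with N_2=0, N_3=3, N_4=6]  = 18.
Change = -6 − 18 = -24.

-24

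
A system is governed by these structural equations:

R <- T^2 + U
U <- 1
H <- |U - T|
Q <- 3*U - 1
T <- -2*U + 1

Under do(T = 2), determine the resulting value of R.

The intervention breaks the incoming arrows to T: T <- -2*U + 1 no longer applies, and T = 2.
R = T^2 + U  [with T=2, U=1]  = 5

5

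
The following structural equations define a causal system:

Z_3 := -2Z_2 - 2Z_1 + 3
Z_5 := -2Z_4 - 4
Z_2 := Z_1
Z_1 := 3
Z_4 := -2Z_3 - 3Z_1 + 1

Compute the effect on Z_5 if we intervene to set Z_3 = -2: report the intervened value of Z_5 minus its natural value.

do(Z_3=-2) replaces the equation Z_3 := -2Z_2 - 2Z_1 + 3 with the constant Z_3 = -2.
Z_4 = -2Z_3 - 3Z_1 + 1  [with Z_3=-2, Z_1=3]  = -4
Z_5 = -2Z_4 - 4  [with Z_4=-4]  = 4
Without intervention: Z_2 = Z_1  [with Z_1=3]  = 3; Z_3 = -2Z_2 - 2Z_1 + 3  [with Z_2=3, Z_1=3]  = -9; Z_4 = -2Z_3 - 3Z_1 + 1  [with Z_3=-9, Z_1=3]  = 10; Z_5 = -2Z_4 - 4  [with Z_4=10]  = -24.
Change = 4 − (-24) = 28.

28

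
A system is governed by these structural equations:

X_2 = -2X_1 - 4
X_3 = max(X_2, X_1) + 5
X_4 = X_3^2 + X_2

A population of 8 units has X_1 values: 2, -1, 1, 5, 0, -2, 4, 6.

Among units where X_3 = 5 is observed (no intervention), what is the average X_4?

23

E[X_4|X_3=5] averages over only the 2 units with X_3=5 (X_1 = 0, -2): X_4 = 21, 25, mean 23.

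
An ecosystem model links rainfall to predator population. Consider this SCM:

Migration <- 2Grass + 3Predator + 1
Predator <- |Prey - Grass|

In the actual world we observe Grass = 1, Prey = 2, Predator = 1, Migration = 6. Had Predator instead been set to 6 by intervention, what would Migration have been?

21

The intervention breaks the incoming arrows to Predator: Predator <- |Prey - Grass| no longer applies, and Predator = 6.
Migration = 2Grass + 3Predator + 1  [with Grass=1, Predator=6]  = 21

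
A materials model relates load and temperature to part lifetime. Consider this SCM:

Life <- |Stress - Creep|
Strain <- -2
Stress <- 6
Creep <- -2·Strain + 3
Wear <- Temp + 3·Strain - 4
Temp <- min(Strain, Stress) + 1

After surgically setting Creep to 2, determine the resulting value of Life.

Under do(Creep=2), the mechanism Creep <- -2·Strain + 3 is discarded; Creep is fixed at 2.
Life = |Stress - Creep|  [with Stress=6, Creep=2]  = 4

4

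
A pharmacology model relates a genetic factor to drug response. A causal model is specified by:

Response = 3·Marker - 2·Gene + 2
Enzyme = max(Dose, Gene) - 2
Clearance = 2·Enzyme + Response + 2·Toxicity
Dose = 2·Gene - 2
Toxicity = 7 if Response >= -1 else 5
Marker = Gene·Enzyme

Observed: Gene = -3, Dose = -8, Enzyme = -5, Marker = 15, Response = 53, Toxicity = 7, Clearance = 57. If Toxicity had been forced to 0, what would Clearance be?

Intervening sets Toxicity = 0 and removes its equation (Toxicity = 7 if Response >= -1 else 5).
Dose = 2·Gene - 2  [with Gene=-3]  = -8
Enzyme = max(Dose, Gene) - 2  [with Dose=-8, Gene=-3]  = -5
Marker = Gene·Enzyme  [with Gene=-3, Enzyme=-5]  = 15
Response = 3·Marker - 2·Gene + 2  [with Marker=15, Gene=-3]  = 53
Clearance = 2·Enzyme + Response + 2·Toxicity  [with Enzyme=-5, Response=53, Toxicity=0]  = 43

43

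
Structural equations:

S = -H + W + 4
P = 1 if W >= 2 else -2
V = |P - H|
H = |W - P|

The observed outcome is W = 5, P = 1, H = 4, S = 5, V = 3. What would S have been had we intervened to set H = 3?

6

The intervention breaks the incoming arrows to H: H = |W - P| no longer applies, and H = 3.
S = -H + W + 4  [with H=3, W=5]  = 6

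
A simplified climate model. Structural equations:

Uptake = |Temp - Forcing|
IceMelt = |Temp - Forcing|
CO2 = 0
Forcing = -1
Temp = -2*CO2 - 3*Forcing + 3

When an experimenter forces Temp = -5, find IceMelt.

4

The intervention breaks the incoming arrows to Temp: Temp = -2*CO2 - 3*Forcing + 3 no longer applies, and Temp = -5.
IceMelt = |Temp - Forcing|  [with Temp=-5, Forcing=-1]  = 4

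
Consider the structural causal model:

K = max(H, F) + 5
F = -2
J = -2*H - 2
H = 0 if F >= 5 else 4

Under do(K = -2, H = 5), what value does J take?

-12

The joint intervention fixes K = -2, H = 5, removing each variable's own equation.
J = -2*H - 2  [with H=5]  = -12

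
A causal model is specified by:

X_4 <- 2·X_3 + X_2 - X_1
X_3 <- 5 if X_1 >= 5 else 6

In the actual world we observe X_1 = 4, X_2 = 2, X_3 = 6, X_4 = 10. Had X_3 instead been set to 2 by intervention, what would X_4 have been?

The intervention breaks the incoming arrows to X_3: X_3 <- 5 if X_1 >= 5 else 6 no longer applies, and X_3 = 2.
X_4 = 2·X_3 + X_2 - X_1  [with X_3=2, X_2=2, X_1=4]  = 2

2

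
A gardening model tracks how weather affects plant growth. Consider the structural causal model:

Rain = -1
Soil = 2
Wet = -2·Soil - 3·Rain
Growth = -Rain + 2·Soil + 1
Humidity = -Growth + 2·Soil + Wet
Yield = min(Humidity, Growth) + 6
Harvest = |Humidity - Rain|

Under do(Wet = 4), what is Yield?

The intervention breaks the incoming arrows to Wet: Wet = -2·Soil - 3·Rain no longer applies, and Wet = 4.
Growth = -Rain + 2·Soil + 1  [with Rain=-1, Soil=2]  = 6
Humidity = -Growth + 2·Soil + Wet  [with Growth=6, Soil=2, Wet=4]  = 2
Yield = min(Humidity, Growth) + 6  [with Humidity=2, Growth=6]  = 8

8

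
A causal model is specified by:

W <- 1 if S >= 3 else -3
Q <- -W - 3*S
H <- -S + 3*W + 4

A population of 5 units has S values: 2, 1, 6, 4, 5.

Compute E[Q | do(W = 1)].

-11.8

Every unit gets W=1 under the intervention. Q values become -7, -4, -19, -13, -16; E[Q|do(W=1)] = -11.8.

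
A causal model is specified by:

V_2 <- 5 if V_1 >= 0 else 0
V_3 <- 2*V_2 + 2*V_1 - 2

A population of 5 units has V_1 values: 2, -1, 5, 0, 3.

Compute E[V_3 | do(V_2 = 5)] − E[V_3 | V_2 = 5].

-1.4

Under do(V_2=5), V_2's equation is replaced by V_2=5 for every unit. Per-unit V_3: 12, 6, 18, 8, 14. Mean = 11.6.
Conditioning on V_2=5 selects the 4 unit(s) with V_1 ∈ {2, 5, 0, 3}. Their V_3 values: 12, 18, 8, 14. Mean = 13.
Difference = 11.6 − 13 = -1.4.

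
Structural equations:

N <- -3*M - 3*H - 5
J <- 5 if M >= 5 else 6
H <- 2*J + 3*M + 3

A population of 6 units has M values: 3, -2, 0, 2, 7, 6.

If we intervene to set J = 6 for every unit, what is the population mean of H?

23

do(J=6) breaks J's dependence on M. With J=6 fixed, H across the units is 24, 9, 15, 21, 36, 33, mean 23.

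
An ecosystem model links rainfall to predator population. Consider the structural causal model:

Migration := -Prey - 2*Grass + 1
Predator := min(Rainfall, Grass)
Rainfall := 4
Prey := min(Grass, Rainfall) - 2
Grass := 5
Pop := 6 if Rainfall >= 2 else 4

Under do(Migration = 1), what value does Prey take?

do(Migration=1) replaces the equation Migration := -Prey - 2*Grass + 1 with the constant Migration = 1.
Prey is not downstream of the intervention, so its value is determined by the original equations.
Prey = min(Grass, Rainfall) - 2  [with Grass=5, Rainfall=4]  = 2

2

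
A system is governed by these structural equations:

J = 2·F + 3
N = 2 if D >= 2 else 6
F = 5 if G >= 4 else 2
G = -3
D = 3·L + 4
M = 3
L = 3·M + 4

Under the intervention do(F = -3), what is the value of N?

Under do(F=-3), the mechanism F = 5 if G >= 4 else 2 is discarded; F is fixed at -3.
Since N is not a descendant of the intervened variable, it is unaffected.
L = 3·M + 4  [with M=3]  = 13
D = 3·L + 4  [with L=13]  = 43
N = 2 if D >= 2 else 6  [with D=43]  = 2

2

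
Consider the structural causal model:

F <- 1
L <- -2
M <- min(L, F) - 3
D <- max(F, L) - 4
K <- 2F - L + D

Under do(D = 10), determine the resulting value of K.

14

Intervening sets D = 10 and removes its equation (D <- max(F, L) - 4).
K = 2F - L + D  [with F=1, L=-2, D=10]  = 14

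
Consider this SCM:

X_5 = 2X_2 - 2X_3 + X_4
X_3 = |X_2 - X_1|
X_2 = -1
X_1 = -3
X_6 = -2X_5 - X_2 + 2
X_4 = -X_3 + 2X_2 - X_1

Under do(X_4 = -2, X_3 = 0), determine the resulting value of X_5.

The joint intervention fixes X_4 = -2, X_3 = 0, removing each variable's own equation.
X_5 = 2X_2 - 2X_3 + X_4  [with X_2=-1, X_3=0, X_4=-2]  = -4

-4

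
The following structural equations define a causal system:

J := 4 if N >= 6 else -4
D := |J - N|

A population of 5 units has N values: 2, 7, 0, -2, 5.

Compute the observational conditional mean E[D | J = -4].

5.25

E[D|J=-4] averages over only the 4 units with J=-4 (N = 2, 0, -2, 5): D = 6, 4, 2, 9, mean 5.25.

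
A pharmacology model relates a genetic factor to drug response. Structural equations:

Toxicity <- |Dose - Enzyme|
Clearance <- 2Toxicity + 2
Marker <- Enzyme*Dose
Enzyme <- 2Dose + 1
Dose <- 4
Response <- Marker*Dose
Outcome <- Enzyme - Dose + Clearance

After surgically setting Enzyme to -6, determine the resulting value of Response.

-96

Under do(Enzyme=-6), the mechanism Enzyme <- 2Dose + 1 is discarded; Enzyme is fixed at -6.
Marker = Enzyme*Dose  [with Enzyme=-6, Dose=4]  = -24
Response = Marker*Dose  [with Marker=-24, Dose=4]  = -96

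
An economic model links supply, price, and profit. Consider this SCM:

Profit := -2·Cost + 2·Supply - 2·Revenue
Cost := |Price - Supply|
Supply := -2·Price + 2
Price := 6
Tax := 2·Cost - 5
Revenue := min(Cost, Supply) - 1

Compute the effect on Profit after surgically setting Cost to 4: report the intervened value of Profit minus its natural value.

The intervention breaks the incoming arrows to Cost: Cost := |Price - Supply| no longer applies, and Cost = 4.
Supply = -2·Price + 2  [with Price=6]  = -10
Revenue = min(Cost, Supply) - 1  [with Cost=4, Supply=-10]  = -11
Profit = -2·Cost + 2·Supply - 2·Revenue  [with Cost=4, Supply=-10, Revenue=-11]  = -6
Without intervention: Supply = -2·Price + 2  [with Price=6]  = -10; Cost = |Price - Supply|  [with Price=6, Supply=-10]  = 16; Revenue = min(Cost, Supply) - 1  [with Cost=16, Supply=-10]  = -11; Profit = -2·Cost + 2·Supply - 2·Revenue  [with Cost=16, Supply=-10, Revenue=-11]  = -30.
Change = -6 − (-30) = 24.

24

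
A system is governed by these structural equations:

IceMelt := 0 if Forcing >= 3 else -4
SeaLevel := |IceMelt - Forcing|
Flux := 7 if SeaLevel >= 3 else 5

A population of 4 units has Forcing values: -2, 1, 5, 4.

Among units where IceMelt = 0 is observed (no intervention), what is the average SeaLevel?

4.5

E[SeaLevel|IceMelt=0] averages over only the 2 units with IceMelt=0 (Forcing = 5, 4): SeaLevel = 5, 4, mean 4.5.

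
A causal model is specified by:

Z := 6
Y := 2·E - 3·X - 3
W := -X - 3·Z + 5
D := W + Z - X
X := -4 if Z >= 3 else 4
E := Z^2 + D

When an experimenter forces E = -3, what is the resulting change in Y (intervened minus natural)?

-80

The intervention breaks the incoming arrows to E: E := Z^2 + D no longer applies, and E = -3.
X = -4 if Z >= 3 else 4  [with Z=6]  = -4
Y = 2·E - 3·X - 3  [with E=-3, X=-4]  = 3
Without intervention: X = -4 if Z >= 3 else 4  [with Z=6]  = -4; W = -X - 3·Z + 5  [with X=-4, Z=6]  = -9; D = W + Z - X  [with W=-9, Z=6, X=-4]  = 1; E = Z^2 + D  [with Z=6, D=1]  = 37; Y = 2·E - 3·X - 3  [with E=37, X=-4]  = 83.
Change = 3 − 83 = -80.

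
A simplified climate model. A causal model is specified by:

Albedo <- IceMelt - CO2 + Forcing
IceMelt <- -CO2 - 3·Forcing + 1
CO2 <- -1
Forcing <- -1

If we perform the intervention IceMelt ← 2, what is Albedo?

2

The intervention breaks the incoming arrows to IceMelt: IceMelt <- -CO2 - 3·Forcing + 1 no longer applies, and IceMelt = 2.
Albedo = IceMelt - CO2 + Forcing  [with IceMelt=2, CO2=-1, Forcing=-1]  = 2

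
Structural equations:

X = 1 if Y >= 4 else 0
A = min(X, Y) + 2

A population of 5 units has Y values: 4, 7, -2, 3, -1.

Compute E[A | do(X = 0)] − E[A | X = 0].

0.4

The intervention sets X=0 in all 5 units regardless of Y. Recomputing A per unit gives 2, 2, 0, 2, 1; average 1.4.
Observing X=0 restricts to units where X's equation naturally yields 0: Y ∈ {-2, 3, -1}. In that subpopulation A = 0, 2, 1, mean 1.
Difference = 1.4 − 1 = 0.4.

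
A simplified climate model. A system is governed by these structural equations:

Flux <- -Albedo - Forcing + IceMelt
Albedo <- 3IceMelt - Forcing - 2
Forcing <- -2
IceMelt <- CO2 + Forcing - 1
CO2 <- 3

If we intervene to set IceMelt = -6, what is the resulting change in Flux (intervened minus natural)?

12

do(IceMelt=-6) replaces the equation IceMelt <- CO2 + Forcing - 1 with the constant IceMelt = -6.
Albedo = 3IceMelt - Forcing - 2  [with IceMelt=-6, Forcing=-2]  = -18
Flux = -Albedo - Forcing + IceMelt  [with Albedo=-18, Forcing=-2, IceMelt=-6]  = 14
Without intervention: IceMelt = CO2 + Forcing - 1  [with CO2=3, Forcing=-2]  = 0; Albedo = 3IceMelt - Forcing - 2  [with IceMelt=0, Forcing=-2]  = 0; Flux = -Albedo - Forcing + IceMelt  [with Albedo=0, Forcing=-2, IceMelt=0]  = 2.
Change = 14 − 2 = 12.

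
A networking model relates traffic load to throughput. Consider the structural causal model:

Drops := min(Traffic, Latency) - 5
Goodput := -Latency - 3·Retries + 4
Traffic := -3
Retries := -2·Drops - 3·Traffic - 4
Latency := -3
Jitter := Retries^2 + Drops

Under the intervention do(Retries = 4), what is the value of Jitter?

Intervening sets Retries = 4 and removes its equation (Retries := -2·Drops - 3·Traffic - 4).
Drops = min(Traffic, Latency) - 5  [with Traffic=-3, Latency=-3]  = -8
Jitter = Retries^2 + Drops  [with Retries=4, Drops=-8]  = 8

8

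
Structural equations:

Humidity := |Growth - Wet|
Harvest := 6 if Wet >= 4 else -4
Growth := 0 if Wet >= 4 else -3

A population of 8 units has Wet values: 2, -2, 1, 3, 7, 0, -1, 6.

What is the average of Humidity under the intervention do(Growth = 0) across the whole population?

2.75

do(Growth=0) breaks Growth's dependence on Wet. With Growth=0 fixed, Humidity across the units is 2, 2, 1, 3, 7, 0, 1, 6, mean 2.75.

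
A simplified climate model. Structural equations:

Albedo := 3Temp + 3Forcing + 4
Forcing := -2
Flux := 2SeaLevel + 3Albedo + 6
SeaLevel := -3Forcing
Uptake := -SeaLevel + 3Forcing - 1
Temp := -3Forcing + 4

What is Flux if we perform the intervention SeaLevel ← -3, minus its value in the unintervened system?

Intervening sets SeaLevel = -3 and removes its equation (SeaLevel := -3Forcing).
Temp = -3Forcing + 4  [with Forcing=-2]  = 10
Albedo = 3Temp + 3Forcing + 4  [with Temp=10, Forcing=-2]  = 28
Flux = 2SeaLevel + 3Albedo + 6  [with SeaLevel=-3, Albedo=28]  = 84
Without intervention: Temp = -3Forcing + 4  [with Forcing=-2]  = 10; Albedo = 3Temp + 3Forcing + 4  [with Temp=10, Forcing=-2]  = 28; SeaLevel = -3Forcing  [with Forcing=-2]  = 6; Flux = 2SeaLevel + 3Albedo + 6  [with SeaLevel=6, Albedo=28]  = 102.
Change = 84 − 102 = -18.

-18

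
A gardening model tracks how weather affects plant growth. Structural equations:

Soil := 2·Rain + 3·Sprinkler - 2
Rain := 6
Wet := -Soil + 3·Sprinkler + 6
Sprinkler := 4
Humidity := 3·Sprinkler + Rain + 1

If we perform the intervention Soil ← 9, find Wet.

The intervention breaks the incoming arrows to Soil: Soil := 2·Rain + 3·Sprinkler - 2 no longer applies, and Soil = 9.
Wet = -Soil + 3·Sprinkler + 6  [with Soil=9, Sprinkler=4]  = 9

9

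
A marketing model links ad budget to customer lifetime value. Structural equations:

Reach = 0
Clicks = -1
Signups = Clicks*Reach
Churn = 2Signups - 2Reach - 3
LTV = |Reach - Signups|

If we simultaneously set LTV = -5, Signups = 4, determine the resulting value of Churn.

5

Under do(LTV = -5, Signups = 4), each intervened variable's structural equation is replaced by its fixed value.
Churn = 2Signups - 2Reach - 3  [with Signups=4, Reach=0]  = 5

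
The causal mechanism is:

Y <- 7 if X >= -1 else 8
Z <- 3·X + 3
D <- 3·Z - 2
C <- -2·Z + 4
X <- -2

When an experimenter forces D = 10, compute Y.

8

The intervention breaks the incoming arrows to D: D <- 3·Z - 2 no longer applies, and D = 10.
Since Y is not a descendant of the intervened variable, it is unaffected.
Y = 7 if X >= -1 else 8  [with X=-2]  = 8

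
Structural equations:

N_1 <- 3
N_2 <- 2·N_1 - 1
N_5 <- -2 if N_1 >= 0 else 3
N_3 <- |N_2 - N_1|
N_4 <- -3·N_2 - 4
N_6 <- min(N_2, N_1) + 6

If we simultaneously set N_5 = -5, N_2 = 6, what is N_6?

The joint intervention fixes N_5 = -5, N_2 = 6, removing each variable's own equation.
N_6 = min(N_2, N_1) + 6  [with N_2=6, N_1=3]  = 9

9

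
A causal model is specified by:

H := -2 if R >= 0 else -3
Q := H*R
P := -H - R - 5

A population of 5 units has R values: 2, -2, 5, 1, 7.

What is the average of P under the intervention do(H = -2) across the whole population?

-5.6

The intervention sets H=-2 in all 5 units regardless of R. Recomputing P per unit gives -5, -1, -8, -4, -10; average -5.6.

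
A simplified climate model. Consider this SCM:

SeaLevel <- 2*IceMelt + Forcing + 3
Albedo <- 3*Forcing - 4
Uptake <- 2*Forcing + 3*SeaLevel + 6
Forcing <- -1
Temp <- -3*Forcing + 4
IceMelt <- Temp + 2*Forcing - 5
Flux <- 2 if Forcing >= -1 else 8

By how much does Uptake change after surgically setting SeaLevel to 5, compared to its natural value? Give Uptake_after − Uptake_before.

Under do(SeaLevel=5), the mechanism SeaLevel <- 2*IceMelt + Forcing + 3 is discarded; SeaLevel is fixed at 5.
Uptake = 2*Forcing + 3*SeaLevel + 6  [with Forcing=-1, SeaLevel=5]  = 19
Without intervention: Temp = -3*Forcing + 4  [with Forcing=-1]  = 7; IceMelt = Temp + 2*Forcing - 5  [with Temp=7, Forcing=-1]  = 0; SeaLevel = 2*IceMelt + Forcing + 3  [with IceMelt=0, Forcing=-1]  = 2; Uptake = 2*Forcing + 3*SeaLevel + 6  [with Forcing=-1, SeaLevel=2]  = 10.
Change = 19 − 10 = 9.

9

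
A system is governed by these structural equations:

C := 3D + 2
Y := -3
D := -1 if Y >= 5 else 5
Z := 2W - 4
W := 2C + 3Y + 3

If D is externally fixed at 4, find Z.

40

do(D=4) replaces the equation D := -1 if Y >= 5 else 5 with the constant D = 4.
C = 3D + 2  [with D=4]  = 14
W = 2C + 3Y + 3  [with C=14, Y=-3]  = 22
Z = 2W - 4  [with W=22]  = 40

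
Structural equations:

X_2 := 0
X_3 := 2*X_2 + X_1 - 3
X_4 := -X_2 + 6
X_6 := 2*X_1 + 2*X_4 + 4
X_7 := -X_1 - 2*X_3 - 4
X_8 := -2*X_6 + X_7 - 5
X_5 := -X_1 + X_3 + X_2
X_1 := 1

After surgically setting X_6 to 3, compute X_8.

-12

Intervening sets X_6 = 3 and removes its equation (X_6 := 2*X_1 + 2*X_4 + 4).
X_3 = 2*X_2 + X_1 - 3  [with X_2=0, X_1=1]  = -2
X_7 = -X_1 - 2*X_3 - 4  [with X_1=1, X_3=-2]  = -1
X_8 = -2*X_6 + X_7 - 5  [with X_6=3, X_7=-1]  = -12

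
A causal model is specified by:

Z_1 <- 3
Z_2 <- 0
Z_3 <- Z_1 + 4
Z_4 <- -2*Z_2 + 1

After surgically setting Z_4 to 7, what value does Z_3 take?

7

Under do(Z_4=7), the mechanism Z_4 <- -2*Z_2 + 1 is discarded; Z_4 is fixed at 7.
Since Z_3 is not a descendant of the intervened variable, it is unaffected.
Z_3 = Z_1 + 4  [with Z_1=3]  = 7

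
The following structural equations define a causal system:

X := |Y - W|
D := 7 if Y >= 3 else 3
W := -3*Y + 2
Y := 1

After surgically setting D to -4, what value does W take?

The intervention breaks the incoming arrows to D: D := 7 if Y >= 3 else 3 no longer applies, and D = -4.
Since W is not a descendant of the intervened variable, it is unaffected.
W = -3*Y + 2  [with Y=1]  = -1

-1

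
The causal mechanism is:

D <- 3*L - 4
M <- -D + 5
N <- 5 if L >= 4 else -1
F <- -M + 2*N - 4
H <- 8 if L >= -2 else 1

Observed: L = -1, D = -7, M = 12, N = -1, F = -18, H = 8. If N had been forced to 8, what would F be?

Intervening sets N = 8 and removes its equation (N <- 5 if L >= 4 else -1).
D = 3*L - 4  [with L=-1]  = -7
M = -D + 5  [with D=-7]  = 12
F = -M + 2*N - 4  [with M=12, N=8]  = 0

0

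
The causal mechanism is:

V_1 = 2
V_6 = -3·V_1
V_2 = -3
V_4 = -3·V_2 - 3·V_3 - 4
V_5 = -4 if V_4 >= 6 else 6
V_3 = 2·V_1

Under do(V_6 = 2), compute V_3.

4

do(V_6=2) replaces the equation V_6 = -3·V_1 with the constant V_6 = 2.
V_3 is not downstream of the intervention, so its value is determined by the original equations.
V_3 = 2·V_1  [with V_1=2]  = 4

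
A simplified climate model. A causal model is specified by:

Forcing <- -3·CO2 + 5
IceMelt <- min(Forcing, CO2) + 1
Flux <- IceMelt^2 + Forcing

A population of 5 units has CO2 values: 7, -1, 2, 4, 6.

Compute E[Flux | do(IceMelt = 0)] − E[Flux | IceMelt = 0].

do(IceMelt=0) breaks IceMelt's dependence on CO2. With IceMelt=0 fixed, Flux across the units is -16, 8, -1, -7, -13, mean -5.8.
Observing IceMelt=0 restricts to units where IceMelt's equation naturally yields 0: CO2 ∈ {-1, 2}. In that subpopulation Flux = 8, -1, mean 3.5.
Difference = -5.8 − 3.5 = -9.3.

-9.3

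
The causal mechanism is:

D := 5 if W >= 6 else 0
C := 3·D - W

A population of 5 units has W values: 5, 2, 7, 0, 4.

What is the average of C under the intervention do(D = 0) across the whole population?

-3.6

The intervention sets D=0 in all 5 units regardless of W. Recomputing C per unit gives -5, -2, -7, 0, -4; average -3.6.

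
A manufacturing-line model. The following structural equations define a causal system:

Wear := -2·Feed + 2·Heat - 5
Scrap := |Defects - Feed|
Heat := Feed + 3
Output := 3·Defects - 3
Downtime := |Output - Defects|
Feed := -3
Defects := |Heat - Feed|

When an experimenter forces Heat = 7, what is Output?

27

Under do(Heat=7), the mechanism Heat := Feed + 3 is discarded; Heat is fixed at 7.
Defects = |Heat - Feed|  [with Heat=7, Feed=-3]  = 10
Output = 3·Defects - 3  [with Defects=10]  = 27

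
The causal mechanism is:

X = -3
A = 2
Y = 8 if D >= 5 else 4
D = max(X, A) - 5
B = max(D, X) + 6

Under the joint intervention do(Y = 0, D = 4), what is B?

10

The joint intervention fixes Y = 0, D = 4, removing each variable's own equation.
B = max(D, X) + 6  [with D=4, X=-3]  = 10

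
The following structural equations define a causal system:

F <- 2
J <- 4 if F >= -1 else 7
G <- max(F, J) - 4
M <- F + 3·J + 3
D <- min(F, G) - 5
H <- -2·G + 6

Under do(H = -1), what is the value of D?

-5

do(H=-1) replaces the equation H <- -2·G + 6 with the constant H = -1.
Since D is not a descendant of the intervened variable, it is unaffected.
J = 4 if F >= -1 else 7  [with F=2]  = 4
G = max(F, J) - 4  [with F=2, J=4]  = 0
D = min(F, G) - 5  [with F=2, G=0]  = -5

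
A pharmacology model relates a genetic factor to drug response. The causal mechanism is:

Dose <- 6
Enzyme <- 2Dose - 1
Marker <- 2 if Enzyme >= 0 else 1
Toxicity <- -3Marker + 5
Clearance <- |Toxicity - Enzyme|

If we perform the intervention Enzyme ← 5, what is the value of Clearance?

do(Enzyme=5) replaces the equation Enzyme <- 2Dose - 1 with the constant Enzyme = 5.
Marker = 2 if Enzyme >= 0 else 1  [with Enzyme=5]  = 2
Toxicity = -3Marker + 5  [with Marker=2]  = -1
Clearance = |Toxicity - Enzyme|  [with Toxicity=-1, Enzyme=5]  = 6

6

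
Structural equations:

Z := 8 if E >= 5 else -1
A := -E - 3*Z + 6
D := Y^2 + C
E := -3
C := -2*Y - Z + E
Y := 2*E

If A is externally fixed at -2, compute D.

The intervention breaks the incoming arrows to A: A := -E - 3*Z + 6 no longer applies, and A = -2.
Since D is not a descendant of the intervened variable, it is unaffected.
Y = 2*E  [with E=-3]  = -6
Z = 8 if E >= 5 else -1  [with E=-3]  = -1
C = -2*Y - Z + E  [with Y=-6, Z=-1, E=-3]  = 10
D = Y^2 + C  [with Y=-6, C=10]  = 46

46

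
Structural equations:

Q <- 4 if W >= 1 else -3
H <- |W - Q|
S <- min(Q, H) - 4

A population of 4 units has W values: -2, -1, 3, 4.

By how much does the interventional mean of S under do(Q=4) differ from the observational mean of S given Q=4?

1.75

Every unit gets Q=4 under the intervention. S values become 0, 0, -3, -4; E[S|do(Q=4)] = -1.75.
E[S|Q=4] averages over only the 2 units with Q=4 (W = 3, 4): S = -3, -4, mean -3.5.
Difference = -1.75 − (-3.5) = 1.75.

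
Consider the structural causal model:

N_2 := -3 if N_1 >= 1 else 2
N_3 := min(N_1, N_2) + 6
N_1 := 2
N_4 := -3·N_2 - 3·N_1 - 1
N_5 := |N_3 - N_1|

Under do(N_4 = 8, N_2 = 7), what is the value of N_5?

6

The joint intervention fixes N_4 = 8, N_2 = 7, removing each variable's own equation.
N_3 = min(N_1, N_2) + 6  [with N_1=2, N_2=7]  = 8
N_5 = |N_3 - N_1|  [with N_3=8, N_1=2]  = 6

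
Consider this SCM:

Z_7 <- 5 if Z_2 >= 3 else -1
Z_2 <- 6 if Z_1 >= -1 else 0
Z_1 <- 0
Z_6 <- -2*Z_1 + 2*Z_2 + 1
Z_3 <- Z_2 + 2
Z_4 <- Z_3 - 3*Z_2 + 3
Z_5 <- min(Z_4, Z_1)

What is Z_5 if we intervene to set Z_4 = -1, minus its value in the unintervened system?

Intervening sets Z_4 = -1 and removes its equation (Z_4 <- Z_3 - 3*Z_2 + 3).
Z_5 = min(Z_4, Z_1)  [with Z_4=-1, Z_1=0]  = -1
Without intervention: Z_2 = 6 if Z_1 >= -1 else 0  [with Z_1=0]  = 6; Z_3 = Z_2 + 2  [with Z_2=6]  = 8; Z_4 = Z_3 - 3*Z_2 + 3  [with Z_3=8, Z_2=6]  = -7; Z_5 = min(Z_4, Z_1)  [with Z_4=-7, Z_1=0]  = -7.
Change = -1 − (-7) = 6.

6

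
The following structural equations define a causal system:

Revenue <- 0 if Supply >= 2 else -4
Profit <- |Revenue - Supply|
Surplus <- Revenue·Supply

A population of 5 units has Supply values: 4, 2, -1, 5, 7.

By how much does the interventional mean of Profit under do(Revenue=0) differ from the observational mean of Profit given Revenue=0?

Under do(Revenue=0), Revenue's equation is replaced by Revenue=0 for every unit. Per-unit Profit: 4, 2, 1, 5, 7. Mean = 3.8.
E[Profit|Revenue=0] averages over only the 4 units with Revenue=0 (Supply = 4, 2, 5, 7): Profit = 4, 2, 5, 7, mean 4.5.
Difference = 3.8 − 4.5 = -0.7.

-0.7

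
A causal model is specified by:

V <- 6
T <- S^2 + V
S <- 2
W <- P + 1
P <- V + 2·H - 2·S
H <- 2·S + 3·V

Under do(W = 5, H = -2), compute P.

Setting W = 5, H = -2 by intervention discards those variables' equations.
P = V + 2·H - 2·S  [with V=6, H=-2, S=2]  = -2

-2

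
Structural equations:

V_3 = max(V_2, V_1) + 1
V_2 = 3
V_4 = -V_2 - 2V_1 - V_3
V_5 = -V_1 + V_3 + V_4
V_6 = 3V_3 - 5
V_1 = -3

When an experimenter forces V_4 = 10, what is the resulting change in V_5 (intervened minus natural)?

11

Intervening sets V_4 = 10 and removes its equation (V_4 = -V_2 - 2V_1 - V_3).
V_3 = max(V_2, V_1) + 1  [with V_2=3, V_1=-3]  = 4
V_5 = -V_1 + V_3 + V_4  [with V_1=-3, V_3=4, V_4=10]  = 17
Without intervention: V_3 = max(V_2, V_1) + 1  [with V_2=3, V_1=-3]  = 4; V_4 = -V_2 - 2V_1 - V_3  [with V_2=3, V_1=-3, V_3=4]  = -1; V_5 = -V_1 + V_3 + V_4  [with V_1=-3, V_3=4, V_4=-1]  = 6.
Change = 17 − 6 = 11.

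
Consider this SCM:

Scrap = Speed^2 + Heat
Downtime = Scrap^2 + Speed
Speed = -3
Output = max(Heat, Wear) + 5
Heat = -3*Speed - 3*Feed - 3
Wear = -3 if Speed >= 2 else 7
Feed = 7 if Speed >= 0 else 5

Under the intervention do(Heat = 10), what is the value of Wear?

7

The intervention breaks the incoming arrows to Heat: Heat = -3*Speed - 3*Feed - 3 no longer applies, and Heat = 10.
Wear is not downstream of the intervention, so its value is determined by the original equations.
Wear = -3 if Speed >= 2 else 7  [with Speed=-3]  = 7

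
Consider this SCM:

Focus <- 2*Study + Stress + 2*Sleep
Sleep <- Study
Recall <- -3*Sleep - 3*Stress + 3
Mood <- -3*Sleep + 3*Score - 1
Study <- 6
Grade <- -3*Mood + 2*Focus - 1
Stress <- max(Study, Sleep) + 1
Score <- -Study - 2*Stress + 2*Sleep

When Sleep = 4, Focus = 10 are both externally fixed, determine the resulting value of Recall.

Setting Sleep = 4, Focus = 10 by intervention discards those variables' equations.
Stress = max(Study, Sleep) + 1  [with Study=6, Sleep=4]  = 7
Recall = -3*Sleep - 3*Stress + 3  [with Sleep=4, Stress=7]  = -30

-30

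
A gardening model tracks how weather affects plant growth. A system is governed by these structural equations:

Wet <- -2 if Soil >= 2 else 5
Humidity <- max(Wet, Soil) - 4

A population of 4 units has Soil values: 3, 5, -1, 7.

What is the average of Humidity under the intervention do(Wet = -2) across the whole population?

Every unit gets Wet=-2 under the intervention. Humidity values become -1, 1, -5, 3; E[Humidity|do(Wet=-2)] = -0.5.

-0.5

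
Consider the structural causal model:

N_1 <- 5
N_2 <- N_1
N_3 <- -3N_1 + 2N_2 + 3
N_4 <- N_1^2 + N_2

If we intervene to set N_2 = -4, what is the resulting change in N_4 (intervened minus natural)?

Under do(N_2=-4), the mechanism N_2 <- N_1 is discarded; N_2 is fixed at -4.
N_4 = N_1^2 + N_2  [with N_1=5, N_2=-4]  = 21
Without intervention: N_2 = N_1  [with N_1=5]  = 5; N_4 = N_1^2 + N_2  [with N_1=5, N_2=5]  = 30.
Change = 21 − 30 = -9.

-9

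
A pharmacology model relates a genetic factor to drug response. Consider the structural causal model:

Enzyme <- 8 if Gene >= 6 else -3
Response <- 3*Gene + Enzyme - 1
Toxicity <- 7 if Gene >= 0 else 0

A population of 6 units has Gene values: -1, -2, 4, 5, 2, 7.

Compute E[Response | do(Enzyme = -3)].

3.5

The intervention sets Enzyme=-3 in all 6 units regardless of Gene. Recomputing Response per unit gives -7, -10, 8, 11, 2, 17; average 3.5.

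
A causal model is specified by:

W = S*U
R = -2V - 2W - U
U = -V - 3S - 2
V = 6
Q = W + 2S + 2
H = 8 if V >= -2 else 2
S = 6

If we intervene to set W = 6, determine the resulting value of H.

The intervention breaks the incoming arrows to W: W = S*U no longer applies, and W = 6.
No directed path runs from W to H, so H keeps its natural value.
H = 8 if V >= -2 else 2  [with V=6]  = 8

8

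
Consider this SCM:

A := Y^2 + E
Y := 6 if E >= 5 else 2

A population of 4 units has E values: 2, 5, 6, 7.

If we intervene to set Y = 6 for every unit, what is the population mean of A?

41

The intervention sets Y=6 in all 4 units regardless of E. Recomputing A per unit gives 38, 41, 42, 43; average 41.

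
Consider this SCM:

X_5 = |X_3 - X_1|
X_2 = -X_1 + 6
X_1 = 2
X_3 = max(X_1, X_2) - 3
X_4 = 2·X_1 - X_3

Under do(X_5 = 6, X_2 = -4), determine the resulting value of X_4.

5

Setting X_5 = 6, X_2 = -4 by intervention discards those variables' equations.
X_3 = max(X_1, X_2) - 3  [with X_1=2, X_2=-4]  = -1
X_4 = 2·X_1 - X_3  [with X_1=2, X_3=-1]  = 5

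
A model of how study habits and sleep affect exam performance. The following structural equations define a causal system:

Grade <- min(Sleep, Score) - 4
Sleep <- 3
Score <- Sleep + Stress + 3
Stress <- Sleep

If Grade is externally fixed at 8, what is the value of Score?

Under do(Grade=8), the mechanism Grade <- min(Sleep, Score) - 4 is discarded; Grade is fixed at 8.
Since Score is not a descendant of the intervened variable, it is unaffected.
Stress = Sleep  [with Sleep=3]  = 3
Score = Sleep + Stress + 3  [with Sleep=3, Stress=3]  = 9

9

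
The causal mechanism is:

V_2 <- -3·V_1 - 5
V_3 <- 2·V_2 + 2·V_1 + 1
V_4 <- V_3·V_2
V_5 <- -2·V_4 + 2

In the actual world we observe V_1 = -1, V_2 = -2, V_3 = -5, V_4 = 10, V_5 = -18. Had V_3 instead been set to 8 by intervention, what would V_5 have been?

do(V_3=8) replaces the equation V_3 <- 2·V_2 + 2·V_1 + 1 with the constant V_3 = 8.
V_2 = -3·V_1 - 5  [with V_1=-1]  = -2
V_4 = V_3·V_2  [with V_3=8, V_2=-2]  = -16
V_5 = -2·V_4 + 2  [with V_4=-16]  = 34

34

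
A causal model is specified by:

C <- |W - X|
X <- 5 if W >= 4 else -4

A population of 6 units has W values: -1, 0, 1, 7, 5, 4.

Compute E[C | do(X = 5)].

3

The intervention sets X=5 in all 6 units regardless of W. Recomputing C per unit gives 6, 5, 4, 2, 0, 1; average 3.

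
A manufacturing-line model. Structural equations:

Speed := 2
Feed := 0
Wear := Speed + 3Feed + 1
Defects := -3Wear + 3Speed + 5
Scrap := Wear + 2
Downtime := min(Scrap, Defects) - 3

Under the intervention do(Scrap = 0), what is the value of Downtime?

The intervention breaks the incoming arrows to Scrap: Scrap := Wear + 2 no longer applies, and Scrap = 0.
Wear = Speed + 3Feed + 1  [with Speed=2, Feed=0]  = 3
Defects = -3Wear + 3Speed + 5  [with Wear=3, Speed=2]  = 2
Downtime = min(Scrap, Defects) - 3  [with Scrap=0, Defects=2]  = -3

-3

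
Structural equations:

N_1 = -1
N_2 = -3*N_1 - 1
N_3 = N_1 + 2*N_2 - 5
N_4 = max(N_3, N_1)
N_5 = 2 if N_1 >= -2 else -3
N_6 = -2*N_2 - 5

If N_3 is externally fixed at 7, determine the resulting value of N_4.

The intervention breaks the incoming arrows to N_3: N_3 = N_1 + 2*N_2 - 5 no longer applies, and N_3 = 7.
N_4 = max(N_3, N_1)  [with N_3=7, N_1=-1]  = 7

7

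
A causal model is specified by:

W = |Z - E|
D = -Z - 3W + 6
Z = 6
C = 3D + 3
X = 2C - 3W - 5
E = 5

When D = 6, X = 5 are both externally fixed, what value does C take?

21

Setting D = 6, X = 5 by intervention discards those variables' equations.
C = 3D + 3  [with D=6]  = 21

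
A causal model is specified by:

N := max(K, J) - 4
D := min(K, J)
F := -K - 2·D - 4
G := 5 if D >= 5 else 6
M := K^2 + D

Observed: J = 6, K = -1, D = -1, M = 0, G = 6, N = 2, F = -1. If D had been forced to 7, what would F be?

-17

The intervention breaks the incoming arrows to D: D := min(K, J) no longer applies, and D = 7.
F = -K - 2·D - 4  [with K=-1, D=7]  = -17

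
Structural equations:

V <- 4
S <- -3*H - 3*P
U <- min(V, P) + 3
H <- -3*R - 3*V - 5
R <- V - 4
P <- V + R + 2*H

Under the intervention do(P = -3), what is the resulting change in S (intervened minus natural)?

Intervening sets P = -3 and removes its equation (P <- V + R + 2*H).
R = V - 4  [with V=4]  = 0
H = -3*R - 3*V - 5  [with R=0, V=4]  = -17
S = -3*H - 3*P  [with H=-17, P=-3]  = 60
Without intervention: R = V - 4  [with V=4]  = 0; H = -3*R - 3*V - 5  [with R=0, V=4]  = -17; P = V + R + 2*H  [with V=4, R=0, H=-17]  = -30; S = -3*H - 3*P  [with H=-17, P=-30]  = 141.
Change = 60 − 141 = -81.

-81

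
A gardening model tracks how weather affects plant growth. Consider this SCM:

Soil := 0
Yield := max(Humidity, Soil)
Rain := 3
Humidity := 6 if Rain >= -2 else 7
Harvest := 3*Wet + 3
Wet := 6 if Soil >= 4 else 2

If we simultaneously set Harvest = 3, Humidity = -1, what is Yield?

0

Setting Harvest = 3, Humidity = -1 by intervention discards those variables' equations.
Yield = max(Humidity, Soil)  [with Humidity=-1, Soil=0]  = 0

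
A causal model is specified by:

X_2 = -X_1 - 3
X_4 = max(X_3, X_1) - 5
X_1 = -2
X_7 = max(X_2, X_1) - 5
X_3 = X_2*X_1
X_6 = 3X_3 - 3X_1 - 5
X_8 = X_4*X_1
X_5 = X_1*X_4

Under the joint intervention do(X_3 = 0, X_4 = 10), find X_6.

Setting X_3 = 0, X_4 = 10 by intervention discards those variables' equations.
X_6 = 3X_3 - 3X_1 - 5  [with X_3=0, X_1=-2]  = 1

1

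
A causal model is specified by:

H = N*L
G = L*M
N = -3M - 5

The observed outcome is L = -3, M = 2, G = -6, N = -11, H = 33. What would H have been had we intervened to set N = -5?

15

Intervening sets N = -5 and removes its equation (N = -3M - 5).
H = N*L  [with N=-5, L=-3]  = 15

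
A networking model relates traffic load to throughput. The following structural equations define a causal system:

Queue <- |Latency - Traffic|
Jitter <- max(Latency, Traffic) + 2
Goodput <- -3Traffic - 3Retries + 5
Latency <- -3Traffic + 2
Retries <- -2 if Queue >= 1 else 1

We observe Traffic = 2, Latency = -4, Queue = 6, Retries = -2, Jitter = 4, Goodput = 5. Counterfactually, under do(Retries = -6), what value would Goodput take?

17

Under do(Retries=-6), the mechanism Retries <- -2 if Queue >= 1 else 1 is discarded; Retries is fixed at -6.
Goodput = -3Traffic - 3Retries + 5  [with Traffic=2, Retries=-6]  = 17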